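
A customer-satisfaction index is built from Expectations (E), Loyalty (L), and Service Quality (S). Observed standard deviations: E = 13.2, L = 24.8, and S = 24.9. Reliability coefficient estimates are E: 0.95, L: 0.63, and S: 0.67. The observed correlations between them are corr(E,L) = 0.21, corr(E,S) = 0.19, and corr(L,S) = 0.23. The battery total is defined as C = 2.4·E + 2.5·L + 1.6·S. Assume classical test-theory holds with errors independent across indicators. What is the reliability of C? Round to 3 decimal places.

Var(C) = 2.4²·13.2² + 2.5²·24.8² + 1.6²·24.9² + 2·[6·13.2·24.8·0.21 + 3.84·13.2·24.9·0.19 + 4·24.8·24.9·0.23] = 6434.85 + 2440.79 = 8875.64.
Under uncorrelated errors the observed covariances equal the true-score covariances, so only the own-variance terms attenuate.
True-score variance = [2.4²·13.2²·0.95 + 2.5²·24.8²·0.63 + 1.6²·24.9²·0.67] + 2440.79 = 4438.6 + 2440.79 = 6879.4.
Reliability = 6879.4 / 8875.64 = 0.775.

0.775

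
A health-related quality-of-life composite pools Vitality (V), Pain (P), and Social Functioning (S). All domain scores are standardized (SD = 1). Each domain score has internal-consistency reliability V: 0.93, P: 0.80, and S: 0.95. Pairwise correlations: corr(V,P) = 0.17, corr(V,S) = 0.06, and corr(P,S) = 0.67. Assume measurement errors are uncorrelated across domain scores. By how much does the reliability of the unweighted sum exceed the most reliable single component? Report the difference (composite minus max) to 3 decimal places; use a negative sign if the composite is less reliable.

Var(sum) = 3 + 1.8 = 4.8; true-score variance = 2.68 + 1.8 = 4.48; composite reliability = 0.9333.
Max component reliability = 0.9500.
Difference = 0.9333 − 0.9500 = -0.017.

-0.017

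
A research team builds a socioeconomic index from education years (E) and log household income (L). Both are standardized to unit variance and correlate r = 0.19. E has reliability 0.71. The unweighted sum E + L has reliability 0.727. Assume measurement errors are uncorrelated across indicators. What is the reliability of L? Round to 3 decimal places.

0.640

Var(E+L) = 2 + 2·0.19 = 2.380.
True-score variance = ρ_E + ρ_L + 2·0.19, so 0.727 = (0.71 + ρ_L + 0.38) / 2.380.
ρ_L = 0.727·2.380 − 0.71 − 0.38 = 0.640.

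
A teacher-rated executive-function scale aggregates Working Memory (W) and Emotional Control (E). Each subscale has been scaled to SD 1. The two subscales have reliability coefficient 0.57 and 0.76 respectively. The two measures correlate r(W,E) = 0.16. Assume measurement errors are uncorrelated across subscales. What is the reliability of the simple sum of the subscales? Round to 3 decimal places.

Var(W+E) = 2 + 2·[0.16] = 2 + 0.32 = 2.32.
With uncorrelated errors the cross-covariances are all true-score covariance, so they carry over unchanged; only the diagonal terms shrink to ρᵢσᵢ².
True-score variance = [0.57 + 0.76] + 0.32 = 1.33 + 0.32 = 1.65.
Reliability = 1.65 / 2.32 = 0.711.

0.711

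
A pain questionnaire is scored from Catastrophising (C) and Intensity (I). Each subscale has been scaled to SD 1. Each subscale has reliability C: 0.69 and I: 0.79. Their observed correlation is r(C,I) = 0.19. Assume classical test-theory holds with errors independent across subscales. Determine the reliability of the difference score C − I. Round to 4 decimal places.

0.6790

Var(C−I) = 1 + 1 − 2·0.19 = 2 − 0.38 = 1.62.
Under uncorrelated errors the observed covariances equal the true-score covariances, so only the own-variance terms attenuate.
True-score variance = [0.69 + 0.79] − 0.38 = 1.48 − 0.38 = 1.1.
Reliability = 1.1 / 1.62 = 0.6790.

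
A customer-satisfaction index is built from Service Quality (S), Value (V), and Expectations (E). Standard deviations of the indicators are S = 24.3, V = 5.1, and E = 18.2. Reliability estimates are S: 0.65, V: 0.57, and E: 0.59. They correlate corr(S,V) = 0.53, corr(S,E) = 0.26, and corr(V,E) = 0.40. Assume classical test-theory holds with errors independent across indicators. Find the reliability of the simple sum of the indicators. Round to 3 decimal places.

Var(S+V+E) = 24.3² + 5.1² + 18.2² + 2·[24.3·5.1·0.53 + 24.3·18.2·0.26 + 5.1·18.2·0.40] = 947.74 + 435.597 = 1383.34.
Because errors are independent across components, Cov(Tᵢ,Tⱼ) = Cov(Xᵢ,Xⱼ); the off-diagonal part of the true-score variance is the same as above.
True-score variance = [24.3²·0.65 + 5.1²·0.57 + 18.2²·0.59] + 435.597 = 594.076 + 435.597 = 1029.67.
Reliability = 1029.67 / 1383.34 = 0.744.

0.744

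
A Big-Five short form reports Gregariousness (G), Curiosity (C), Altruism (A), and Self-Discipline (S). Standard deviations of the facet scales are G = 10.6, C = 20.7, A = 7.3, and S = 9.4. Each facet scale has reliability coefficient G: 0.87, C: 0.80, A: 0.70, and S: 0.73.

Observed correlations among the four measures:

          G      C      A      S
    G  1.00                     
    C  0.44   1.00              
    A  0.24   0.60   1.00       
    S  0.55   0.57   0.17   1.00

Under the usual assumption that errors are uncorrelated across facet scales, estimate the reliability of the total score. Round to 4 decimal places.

Var(G+C+A+S) = 10.6² + 20.7² + 7.3² + 9.4² + 2·[10.6·20.7·0.44 + 10.6·7.3·0.24 + 10.6·9.4·0.55 + 20.7·7.3·0.60 + 20.7·9.4·0.57 + 7.3·9.4·0.17] = 682.5 + 766.32 = 1448.82.
Under uncorrelated errors the observed covariances equal the true-score covariances, so only the own-variance terms attenuate.
True-score variance = [10.6²·0.87 + 20.7²·0.80 + 7.3²·0.70 + 9.4²·0.73] + 766.32 = 542.351 + 766.32 = 1308.67.
Reliability = 1308.67 / 1448.82 = 0.9033.

0.9033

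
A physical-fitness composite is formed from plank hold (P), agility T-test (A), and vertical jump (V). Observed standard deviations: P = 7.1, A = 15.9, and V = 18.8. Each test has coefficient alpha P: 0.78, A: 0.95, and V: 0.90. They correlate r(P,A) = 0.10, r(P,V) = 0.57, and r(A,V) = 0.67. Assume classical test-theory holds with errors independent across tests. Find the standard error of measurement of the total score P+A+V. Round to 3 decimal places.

7.686

Var(total) = 656.66 + 575.298 = 1231.96.
True-score variance = 597.585 + 575.298 = 1172.88, so reliability = 0.9520.
Error variance = 1231.96 − 1172.88 = 59.0747; SEM = √59.0747 = 7.686.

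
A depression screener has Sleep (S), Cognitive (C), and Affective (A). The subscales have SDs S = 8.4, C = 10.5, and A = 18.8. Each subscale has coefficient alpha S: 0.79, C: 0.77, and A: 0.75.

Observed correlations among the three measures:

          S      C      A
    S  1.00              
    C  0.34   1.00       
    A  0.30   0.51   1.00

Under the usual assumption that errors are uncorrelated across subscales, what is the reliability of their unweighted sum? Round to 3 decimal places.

Var(S+C+A) = 8.4² + 10.5² + 18.8² + 2·[8.4·10.5·0.34 + 8.4·18.8·0.30 + 10.5·18.8·0.51] = 534.25 + 356.076 = 890.326.
With uncorrelated errors the cross-covariances are all true-score covariance, so they carry over unchanged; only the diagonal terms shrink to ρᵢσᵢ².
True-score variance = [8.4²·0.79 + 10.5²·0.77 + 18.8²·0.75] + 356.076 = 405.715 + 356.076 = 761.791.
Reliability = 761.791 / 890.326 = 0.856.

0.856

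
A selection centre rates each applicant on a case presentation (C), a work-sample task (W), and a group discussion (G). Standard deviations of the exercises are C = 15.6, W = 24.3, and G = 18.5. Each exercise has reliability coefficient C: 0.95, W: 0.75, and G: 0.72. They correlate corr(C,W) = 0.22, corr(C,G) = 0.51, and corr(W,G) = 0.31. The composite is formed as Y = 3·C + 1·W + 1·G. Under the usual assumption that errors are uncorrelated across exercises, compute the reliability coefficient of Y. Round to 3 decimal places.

0.926

Var(Y) = 3²·15.6² + 24.3² + 18.5² + 2·[3·15.6·24.3·0.22 + 3·15.6·18.5·0.51 + 24.3·18.5·0.31] = 3122.98 + 1662.22 = 4785.2.
With uncorrelated errors the cross-covariances are all true-score covariance, so they carry over unchanged; only the diagonal terms shrink to ρᵢσᵢ².
True-score variance = [3²·15.6²·0.95 + 24.3²·0.75 + 18.5²·0.72] + 1662.22 = 2770.02 + 1662.22 = 4432.24.
Reliability = 4432.24 / 4785.2 = 0.926.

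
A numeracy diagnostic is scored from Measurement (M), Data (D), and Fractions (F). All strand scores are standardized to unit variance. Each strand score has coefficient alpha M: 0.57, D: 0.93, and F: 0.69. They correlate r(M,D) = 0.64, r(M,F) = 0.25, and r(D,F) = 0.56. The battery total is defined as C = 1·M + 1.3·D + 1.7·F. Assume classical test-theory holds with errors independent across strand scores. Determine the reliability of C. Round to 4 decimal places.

Var(C) = 1 + 1.3² + 1.7² + 2·[1.3·0.64 + 1.7·0.25 + 2.21·0.56] = 5.58 + 4.9892 = 10.5692.
Under uncorrelated errors the observed covariances equal the true-score covariances, so only the own-variance terms attenuate.
True-score variance = [0.57 + 1.3²·0.93 + 1.7²·0.69] + 4.9892 = 4.1358 + 4.9892 = 9.125.
Reliability = 9.125 / 10.5692 = 0.8634.

0.8634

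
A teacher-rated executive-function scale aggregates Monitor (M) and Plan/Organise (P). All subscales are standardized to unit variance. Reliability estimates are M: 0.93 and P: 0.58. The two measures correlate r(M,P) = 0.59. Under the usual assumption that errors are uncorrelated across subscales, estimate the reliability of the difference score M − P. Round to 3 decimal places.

Var(M−P) = 1 + 1 − 2·0.59 = 2 − 1.18 = 0.82.
Because errors are independent across components, Cov(Tᵢ,Tⱼ) = Cov(Xᵢ,Xⱼ); the off-diagonal part of the true-score variance is the same as above.
True-score variance = [0.93 + 0.58] − 1.18 = 1.51 − 1.18 = 0.33.
Reliability = 0.33 / 0.82 = 0.402.

0.402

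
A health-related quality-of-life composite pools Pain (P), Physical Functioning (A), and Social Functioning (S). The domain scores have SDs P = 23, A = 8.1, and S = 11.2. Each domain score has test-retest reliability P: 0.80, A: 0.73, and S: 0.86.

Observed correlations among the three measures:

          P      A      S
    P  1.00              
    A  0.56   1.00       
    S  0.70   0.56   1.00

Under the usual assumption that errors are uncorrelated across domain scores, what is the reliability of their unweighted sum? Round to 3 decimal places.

0.899

Var(P+A+S) = 23² + 8.1² + 11.2² + 2·[23·8.1·0.56 + 23·11.2·0.70 + 8.1·11.2·0.56] = 720.05 + 670.902 = 1390.95.
Under uncorrelated errors the observed covariances equal the true-score covariances, so only the own-variance terms attenuate.
True-score variance = [23²·0.80 + 8.1²·0.73 + 11.2²·0.86] + 670.902 = 578.974 + 670.902 = 1249.88.
Reliability = 1249.88 / 1390.95 = 0.899.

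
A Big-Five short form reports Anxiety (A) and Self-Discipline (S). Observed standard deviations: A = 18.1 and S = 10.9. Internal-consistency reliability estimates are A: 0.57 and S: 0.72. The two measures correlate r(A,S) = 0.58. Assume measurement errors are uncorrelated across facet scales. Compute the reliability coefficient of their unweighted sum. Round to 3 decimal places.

Var(A+S) = 18.1² + 10.9² + 2·[18.1·10.9·0.58] = 446.42 + 228.856 = 675.276.
Because errors are independent across components, Cov(Tᵢ,Tⱼ) = Cov(Xᵢ,Xⱼ); the off-diagonal part of the true-score variance is the same as above.
True-score variance = [18.1²·0.57 + 10.9²·0.72] + 228.856 = 272.281 + 228.856 = 501.137.
Reliability = 501.137 / 675.276 = 0.742.

0.742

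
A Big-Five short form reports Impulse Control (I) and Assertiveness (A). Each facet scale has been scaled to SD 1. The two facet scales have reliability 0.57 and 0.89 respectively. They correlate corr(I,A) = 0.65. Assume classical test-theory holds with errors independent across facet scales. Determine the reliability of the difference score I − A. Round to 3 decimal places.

Var(I−A) = 1 + 1 − 2·0.65 = 2 − 1.3 = 0.7.
With uncorrelated errors the cross-covariances are all true-score covariance, so they carry over unchanged; only the diagonal terms shrink to ρᵢσᵢ².
True-score variance = [0.57 + 0.89] − 1.3 = 1.46 − 1.3 = 0.16.
Reliability = 0.16 / 0.7 = 0.229.

0.229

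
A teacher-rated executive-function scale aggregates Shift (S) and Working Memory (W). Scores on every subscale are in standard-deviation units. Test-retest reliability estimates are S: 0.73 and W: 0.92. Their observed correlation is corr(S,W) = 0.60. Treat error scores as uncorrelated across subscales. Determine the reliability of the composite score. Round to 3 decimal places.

Var(S+W) = 2 + 2·[0.60] = 2 + 1.2 = 3.2.
Because errors are independent across components, Cov(Tᵢ,Tⱼ) = Cov(Xᵢ,Xⱼ); the off-diagonal part of the true-score variance is the same as above.
True-score variance = [0.73 + 0.92] + 1.2 = 1.65 + 1.2 = 2.85.
Reliability = 2.85 / 3.2 = 0.891.

0.891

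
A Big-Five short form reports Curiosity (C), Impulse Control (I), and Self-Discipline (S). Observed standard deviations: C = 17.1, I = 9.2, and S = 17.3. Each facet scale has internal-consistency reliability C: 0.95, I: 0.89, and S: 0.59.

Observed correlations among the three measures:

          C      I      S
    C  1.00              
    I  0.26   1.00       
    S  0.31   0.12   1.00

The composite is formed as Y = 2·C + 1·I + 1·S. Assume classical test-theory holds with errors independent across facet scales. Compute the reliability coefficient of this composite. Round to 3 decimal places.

0.910

Var(Y) = 2²·17.1² + 9.2² + 17.3² + 2·[2·17.1·9.2·0.26 + 2·17.1·17.3·0.31 + 9.2·17.3·0.12] = 1553.57 + 568.64 = 2122.21.
Because errors are independent across components, Cov(Tᵢ,Tⱼ) = Cov(Xᵢ,Xⱼ); the off-diagonal part of the true-score variance is the same as above.
True-score variance = [2²·17.1²·0.95 + 9.2²·0.89 + 17.3²·0.59] + 568.64 = 1363.07 + 568.64 = 1931.71.
Reliability = 1931.71 / 2122.21 = 0.910.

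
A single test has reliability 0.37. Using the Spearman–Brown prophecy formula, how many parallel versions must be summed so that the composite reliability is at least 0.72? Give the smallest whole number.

k ≥ ρ*(1−ρ₁)/(ρ₁(1−ρ*)) = 0.72·0.63 / (0.37·0.28) = 4.378.
Smallest integer k = 5.

5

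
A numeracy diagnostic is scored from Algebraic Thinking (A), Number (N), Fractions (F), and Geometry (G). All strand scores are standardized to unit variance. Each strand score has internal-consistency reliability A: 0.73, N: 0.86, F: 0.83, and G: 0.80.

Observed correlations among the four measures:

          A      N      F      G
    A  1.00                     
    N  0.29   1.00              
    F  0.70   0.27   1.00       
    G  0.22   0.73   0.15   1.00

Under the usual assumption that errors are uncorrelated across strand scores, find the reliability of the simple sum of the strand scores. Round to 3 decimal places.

0.911

Var(A+N+F+G) = 4 + 2·[0.29 + 0.70 + 0.22 + 0.27 + 0.73 + 0.15] = 4 + 4.72 = 8.72.
With uncorrelated errors the cross-covariances are all true-score covariance, so they carry over unchanged; only the diagonal terms shrink to ρᵢσᵢ².
True-score variance = [0.73 + 0.86 + 0.83 + 0.80] + 4.72 = 3.22 + 4.72 = 7.94.
Reliability = 7.94 / 8.72 = 0.911.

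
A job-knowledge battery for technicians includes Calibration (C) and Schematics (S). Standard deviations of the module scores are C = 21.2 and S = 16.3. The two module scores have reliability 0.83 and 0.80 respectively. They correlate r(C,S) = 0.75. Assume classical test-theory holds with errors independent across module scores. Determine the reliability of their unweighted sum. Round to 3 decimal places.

Var(C+S) = 21.2² + 16.3² + 2·[21.2·16.3·0.75] = 715.13 + 518.34 = 1233.47.
Because errors are independent across components, Cov(Tᵢ,Tⱼ) = Cov(Xᵢ,Xⱼ); the off-diagonal part of the true-score variance is the same as above.
True-score variance = [21.2²·0.83 + 16.3²·0.80] + 518.34 = 585.587 + 518.34 = 1103.93.
Reliability = 1103.93 / 1233.47 = 0.895.

0.895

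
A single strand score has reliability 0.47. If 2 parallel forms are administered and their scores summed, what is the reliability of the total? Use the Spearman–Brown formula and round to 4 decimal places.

ρ_k = kρ / (1 + (k−1)ρ) = 2·0.47 / (1 + 1·0.47) = 0.940 / 1.470 = 0.6395.

0.6395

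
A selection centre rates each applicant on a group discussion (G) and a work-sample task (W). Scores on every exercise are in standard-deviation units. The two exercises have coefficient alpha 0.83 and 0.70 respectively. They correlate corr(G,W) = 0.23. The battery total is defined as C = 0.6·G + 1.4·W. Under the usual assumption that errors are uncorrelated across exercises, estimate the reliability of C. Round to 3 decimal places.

0.760

Var(C) = 0.6² + 1.4² + 2·[0.84·0.23] = 2.32 + 0.3864 = 2.7064.
Because errors are independent across components, Cov(Tᵢ,Tⱼ) = Cov(Xᵢ,Xⱼ); the off-diagonal part of the true-score variance is the same as above.
True-score variance = [0.6²·0.83 + 1.4²·0.70] + 0.3864 = 1.6708 + 0.3864 = 2.0572.
Reliability = 2.0572 / 2.7064 = 0.760.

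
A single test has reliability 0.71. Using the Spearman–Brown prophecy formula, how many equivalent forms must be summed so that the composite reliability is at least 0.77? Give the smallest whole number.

k ≥ ρ*(1−ρ₁)/(ρ₁(1−ρ*)) = 0.77·0.29 / (0.71·0.23) = 1.367.
Smallest integer k = 2.

2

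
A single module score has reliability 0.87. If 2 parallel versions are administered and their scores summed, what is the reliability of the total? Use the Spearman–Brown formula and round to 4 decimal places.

ρ_k = kρ / (1 + (k−1)ρ) = 2·0.87 / (1 + 1·0.87) = 1.740 / 1.870 = 0.9305.

0.9305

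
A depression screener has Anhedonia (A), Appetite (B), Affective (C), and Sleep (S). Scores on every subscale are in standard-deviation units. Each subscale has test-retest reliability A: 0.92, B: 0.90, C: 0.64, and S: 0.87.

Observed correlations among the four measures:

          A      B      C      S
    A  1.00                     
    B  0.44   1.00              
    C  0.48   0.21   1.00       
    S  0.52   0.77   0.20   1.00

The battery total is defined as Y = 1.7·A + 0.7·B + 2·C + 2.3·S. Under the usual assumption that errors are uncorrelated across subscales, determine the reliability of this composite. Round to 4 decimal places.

Var(Y) = 1.7² + 0.7² + 2² + 2.3² + 2·[1.19·0.44 + 3.4·0.48 + 3.91·0.52 + 1.4·0.21 + 1.61·0.77 + 4.6·0.20] = 12.67 + 13.285 = 25.955.
With uncorrelated errors the cross-covariances are all true-score covariance, so they carry over unchanged; only the diagonal terms shrink to ρᵢσᵢ².
True-score variance = [1.7²·0.92 + 0.7²·0.90 + 2²·0.64 + 2.3²·0.87] + 13.285 = 10.2621 + 13.285 = 23.5471.
Reliability = 23.5471 / 25.955 = 0.9072.

0.9072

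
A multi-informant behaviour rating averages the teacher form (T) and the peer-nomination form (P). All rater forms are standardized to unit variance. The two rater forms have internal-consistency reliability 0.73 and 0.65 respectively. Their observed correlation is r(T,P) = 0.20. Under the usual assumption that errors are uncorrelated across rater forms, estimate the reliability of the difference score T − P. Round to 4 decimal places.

0.6125

Var(T−P) = 1 + 1 − 2·0.20 = 2 − 0.4 = 1.6.
With uncorrelated errors the cross-covariances are all true-score covariance, so they carry over unchanged; only the diagonal terms shrink to ρᵢσᵢ².
True-score variance = [0.73 + 0.65] − 0.4 = 1.38 − 0.4 = 0.98.
Reliability = 0.98 / 1.6 = 0.6125.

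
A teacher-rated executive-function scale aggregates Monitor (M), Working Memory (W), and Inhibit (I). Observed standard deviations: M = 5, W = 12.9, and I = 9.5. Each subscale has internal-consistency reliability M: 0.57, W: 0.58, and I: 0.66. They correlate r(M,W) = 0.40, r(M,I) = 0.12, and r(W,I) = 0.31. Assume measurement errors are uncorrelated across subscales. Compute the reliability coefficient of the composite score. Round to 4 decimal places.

Var(M+W+I) = 5² + 12.9² + 9.5² + 2·[5·12.9·0.40 + 5·9.5·0.12 + 12.9·9.5·0.31] = 281.66 + 138.981 = 420.641.
Because errors are independent across components, Cov(Tᵢ,Tⱼ) = Cov(Xᵢ,Xⱼ); the off-diagonal part of the true-score variance is the same as above.
True-score variance = [5²·0.57 + 12.9²·0.58 + 9.5²·0.66] + 138.981 = 170.333 + 138.981 = 309.314.
Reliability = 309.314 / 420.641 = 0.7353.

0.7353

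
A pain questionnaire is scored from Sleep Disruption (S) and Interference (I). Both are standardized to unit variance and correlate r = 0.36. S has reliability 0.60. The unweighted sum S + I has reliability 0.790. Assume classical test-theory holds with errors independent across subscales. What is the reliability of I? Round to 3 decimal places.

Var(S+I) = 2 + 2·0.36 = 2.720.
True-score variance = ρ_S + ρ_I + 2·0.36, so 0.790 = (0.60 + ρ_I + 0.72) / 2.720.
ρ_I = 0.790·2.720 − 0.60 − 0.72 = 0.829.

0.829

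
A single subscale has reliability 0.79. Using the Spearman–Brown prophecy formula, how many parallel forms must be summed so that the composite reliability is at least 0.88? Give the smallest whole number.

2

k ≥ ρ*(1−ρ₁)/(ρ₁(1−ρ*)) = 0.88·0.21 / (0.79·0.12) = 1.949.
Smallest integer k = 2.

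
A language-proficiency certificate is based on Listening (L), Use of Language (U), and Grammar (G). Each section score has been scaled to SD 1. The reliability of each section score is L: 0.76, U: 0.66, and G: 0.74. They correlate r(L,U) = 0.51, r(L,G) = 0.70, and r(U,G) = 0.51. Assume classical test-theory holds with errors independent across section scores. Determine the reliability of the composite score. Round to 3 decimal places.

Var(L+U+G) = 3 + 2·[0.51 + 0.70 + 0.51] = 3 + 3.44 = 6.44.
Because errors are independent across components, Cov(Tᵢ,Tⱼ) = Cov(Xᵢ,Xⱼ); the off-diagonal part of the true-score variance is the same as above.
True-score variance = [0.76 + 0.66 + 0.74] + 3.44 = 2.16 + 3.44 = 5.6.
Reliability = 5.6 / 6.44 = 0.870.

0.870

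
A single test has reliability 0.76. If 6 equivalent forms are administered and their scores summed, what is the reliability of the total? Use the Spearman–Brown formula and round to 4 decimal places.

0.9500

ρ_k = kρ / (1 + (k−1)ρ) = 6·0.76 / (1 + 5·0.76) = 4.560 / 4.800 = 0.9500.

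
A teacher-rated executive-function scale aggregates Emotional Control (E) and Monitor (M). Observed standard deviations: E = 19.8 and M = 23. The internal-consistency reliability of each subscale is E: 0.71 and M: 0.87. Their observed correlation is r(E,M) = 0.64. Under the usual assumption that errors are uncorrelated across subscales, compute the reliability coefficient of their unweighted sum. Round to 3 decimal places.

0.879

Var(E+M) = 19.8² + 23² + 2·[19.8·23·0.64] = 921.04 + 582.912 = 1503.95.
Under uncorrelated errors the observed covariances equal the true-score covariances, so only the own-variance terms attenuate.
True-score variance = [19.8²·0.71 + 23²·0.87] + 582.912 = 738.578 + 582.912 = 1321.49.
Reliability = 1321.49 / 1503.95 = 0.879.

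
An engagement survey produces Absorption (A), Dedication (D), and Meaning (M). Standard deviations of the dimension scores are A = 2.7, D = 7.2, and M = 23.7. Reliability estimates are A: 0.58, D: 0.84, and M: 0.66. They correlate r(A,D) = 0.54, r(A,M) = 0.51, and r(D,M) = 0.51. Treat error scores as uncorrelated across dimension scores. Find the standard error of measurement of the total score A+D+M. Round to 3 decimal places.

Var(total) = 620.82 + 260.318 = 881.138.
True-score variance = 418.489 + 260.318 = 678.807, so reliability = 0.7704.
Error variance = 881.138 − 678.807 = 202.331; SEM = √202.331 = 14.224.

14.224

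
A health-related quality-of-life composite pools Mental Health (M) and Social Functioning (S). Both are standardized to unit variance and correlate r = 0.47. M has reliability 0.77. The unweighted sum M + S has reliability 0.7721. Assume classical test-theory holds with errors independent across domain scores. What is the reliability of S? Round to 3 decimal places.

Var(M+S) = 2 + 2·0.47 = 2.940.
True-score variance = ρ_M + ρ_S + 2·0.47, so 0.7721 = (0.77 + ρ_S + 0.94) / 2.940.
ρ_S = 0.7721·2.940 − 0.77 − 0.94 = 0.560.

0.560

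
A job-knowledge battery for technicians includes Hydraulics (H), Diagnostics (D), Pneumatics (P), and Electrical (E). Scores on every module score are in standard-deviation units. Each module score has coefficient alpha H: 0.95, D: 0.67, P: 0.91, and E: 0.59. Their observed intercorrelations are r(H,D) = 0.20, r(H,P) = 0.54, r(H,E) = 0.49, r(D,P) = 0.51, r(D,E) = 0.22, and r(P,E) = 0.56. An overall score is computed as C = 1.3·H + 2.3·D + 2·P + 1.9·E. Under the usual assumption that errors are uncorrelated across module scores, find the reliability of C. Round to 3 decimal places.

0.885

Var(C) = 1.3² + 2.3² + 2² + 1.9² + 2·[2.99·0.20 + 2.6·0.54 + 2.47·0.49 + 4.6·0.51 + 4.37·0.22 + 3.8·0.56] = 14.59 + 17.2954 = 31.8854.
Under uncorrelated errors the observed covariances equal the true-score covariances, so only the own-variance terms attenuate.
True-score variance = [1.3²·0.95 + 2.3²·0.67 + 2²·0.91 + 1.9²·0.59] + 17.2954 = 10.9197 + 17.2954 = 28.2151.
Reliability = 28.2151 / 31.8854 = 0.885.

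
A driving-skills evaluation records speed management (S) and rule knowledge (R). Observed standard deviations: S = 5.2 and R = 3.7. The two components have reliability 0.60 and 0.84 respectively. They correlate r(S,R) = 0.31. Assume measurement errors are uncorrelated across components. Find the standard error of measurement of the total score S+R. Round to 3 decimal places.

3.606

Var(total) = 40.73 + 11.9288 = 52.6588.
True-score variance = 27.7236 + 11.9288 = 39.6524, so reliability = 0.7530.
Error variance = 52.6588 − 39.6524 = 13.0064; SEM = √13.0064 = 3.606.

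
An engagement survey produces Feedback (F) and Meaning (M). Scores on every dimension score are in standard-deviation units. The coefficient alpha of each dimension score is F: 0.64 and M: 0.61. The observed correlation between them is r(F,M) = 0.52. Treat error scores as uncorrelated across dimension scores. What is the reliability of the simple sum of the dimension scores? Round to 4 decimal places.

Var(F+M) = 2 + 2·[0.52] = 2 + 1.04 = 3.04.
Under uncorrelated errors the observed covariances equal the true-score covariances, so only the own-variance terms attenuate.
True-score variance = [0.64 + 0.61] + 1.04 = 1.25 + 1.04 = 2.29.
Reliability = 2.29 / 3.04 = 0.7533.

0.7533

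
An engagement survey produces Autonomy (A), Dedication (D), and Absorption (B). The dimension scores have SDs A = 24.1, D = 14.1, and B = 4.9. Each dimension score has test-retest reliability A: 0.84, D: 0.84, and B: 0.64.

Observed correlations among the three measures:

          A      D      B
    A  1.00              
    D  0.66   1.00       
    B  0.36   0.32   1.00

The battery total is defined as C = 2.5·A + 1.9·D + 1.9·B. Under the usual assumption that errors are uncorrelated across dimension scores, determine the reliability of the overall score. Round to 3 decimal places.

Var(C) = 2.5²·24.1² + 1.9²·14.1² + 1.9²·4.9² + 2·[4.75·24.1·14.1·0.66 + 4.75·24.1·4.9·0.36 + 3.61·14.1·4.9·0.32] = 4434.44 + 2694.1 = 7128.54.
Under uncorrelated errors the observed covariances equal the true-score covariances, so only the own-variance terms attenuate.
True-score variance = [2.5²·24.1²·0.84 + 1.9²·14.1²·0.84 + 1.9²·4.9²·0.64] + 2694.1 = 3707.6 + 2694.1 = 6401.7.
Reliability = 6401.7 / 7128.54 = 0.898.

0.898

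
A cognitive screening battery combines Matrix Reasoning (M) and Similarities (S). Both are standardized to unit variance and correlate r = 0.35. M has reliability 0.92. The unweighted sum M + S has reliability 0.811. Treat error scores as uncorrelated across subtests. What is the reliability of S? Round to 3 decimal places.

Var(M+S) = 2 + 2·0.35 = 2.700.
True-score variance = ρ_M + ρ_S + 2·0.35, so 0.811 = (0.92 + ρ_S + 0.70) / 2.700.
ρ_S = 0.811·2.700 − 0.92 − 0.70 = 0.570.

0.570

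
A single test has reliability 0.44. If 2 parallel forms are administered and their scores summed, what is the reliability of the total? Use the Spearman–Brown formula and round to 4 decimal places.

0.6111

ρ_k = kρ / (1 + (k−1)ρ) = 2·0.44 / (1 + 1·0.44) = 0.880 / 1.440 = 0.6111.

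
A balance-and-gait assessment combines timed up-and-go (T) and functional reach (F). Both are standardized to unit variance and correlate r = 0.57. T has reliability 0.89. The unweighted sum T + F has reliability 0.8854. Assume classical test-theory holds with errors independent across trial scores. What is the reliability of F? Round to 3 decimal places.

0.750

Var(T+F) = 2 + 2·0.57 = 3.140.
True-score variance = ρ_T + ρ_F + 2·0.57, so 0.8854 = (0.89 + ρ_F + 1.14) / 3.140.
ρ_F = 0.8854·3.140 − 0.89 − 1.14 = 0.750.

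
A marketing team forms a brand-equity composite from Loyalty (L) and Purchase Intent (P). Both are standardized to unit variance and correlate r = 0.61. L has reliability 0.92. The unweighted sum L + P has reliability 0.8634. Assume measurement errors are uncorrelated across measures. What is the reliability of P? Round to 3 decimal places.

Var(L+P) = 2 + 2·0.61 = 3.220.
True-score variance = ρ_L + ρ_P + 2·0.61, so 0.8634 = (0.92 + ρ_P + 1.22) / 3.220.
ρ_P = 0.8634·3.220 − 0.92 − 1.22 = 0.640.

0.640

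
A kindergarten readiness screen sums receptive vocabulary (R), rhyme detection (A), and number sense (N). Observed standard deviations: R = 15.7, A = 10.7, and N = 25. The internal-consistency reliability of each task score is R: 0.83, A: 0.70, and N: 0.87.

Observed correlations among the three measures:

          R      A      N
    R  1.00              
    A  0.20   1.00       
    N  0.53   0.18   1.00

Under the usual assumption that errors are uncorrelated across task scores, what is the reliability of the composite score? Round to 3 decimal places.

Var(R+A+N) = 15.7² + 10.7² + 25² + 2·[15.7·10.7·0.20 + 15.7·25·0.53 + 10.7·25·0.18] = 985.98 + 579.546 = 1565.53.
With uncorrelated errors the cross-covariances are all true-score covariance, so they carry over unchanged; only the diagonal terms shrink to ρᵢσᵢ².
True-score variance = [15.7²·0.83 + 10.7²·0.70 + 25²·0.87] + 579.546 = 828.48 + 579.546 = 1408.03.
Reliability = 1408.03 / 1565.53 = 0.899.

0.899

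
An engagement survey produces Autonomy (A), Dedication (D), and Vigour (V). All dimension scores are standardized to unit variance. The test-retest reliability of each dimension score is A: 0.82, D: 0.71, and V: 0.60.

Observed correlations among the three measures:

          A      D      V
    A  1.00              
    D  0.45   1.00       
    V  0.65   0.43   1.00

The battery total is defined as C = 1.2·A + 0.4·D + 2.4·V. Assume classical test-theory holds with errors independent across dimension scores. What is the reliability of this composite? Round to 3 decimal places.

Var(C) = 1.2² + 0.4² + 2.4² + 2·[0.48·0.45 + 2.88·0.65 + 0.96·0.43] = 7.36 + 5.0016 = 12.3616.
With uncorrelated errors the cross-covariances are all true-score covariance, so they carry over unchanged; only the diagonal terms shrink to ρᵢσᵢ².
True-score variance = [1.2²·0.82 + 0.4²·0.71 + 2.4²·0.60] + 5.0016 = 4.7504 + 5.0016 = 9.752.
Reliability = 9.752 / 12.3616 = 0.789.

0.789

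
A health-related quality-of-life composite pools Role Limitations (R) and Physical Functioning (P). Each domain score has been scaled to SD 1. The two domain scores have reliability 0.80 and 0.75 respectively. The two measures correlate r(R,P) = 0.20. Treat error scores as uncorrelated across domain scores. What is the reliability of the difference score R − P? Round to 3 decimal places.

0.719

Var(R−P) = 1 + 1 − 2·0.20 = 2 − 0.4 = 1.6.
Because errors are independent across components, Cov(Tᵢ,Tⱼ) = Cov(Xᵢ,Xⱼ); the off-diagonal part of the true-score variance is the same as above.
True-score variance = [0.80 + 0.75] − 0.4 = 1.55 − 0.4 = 1.15.
Reliability = 1.15 / 1.6 = 0.719.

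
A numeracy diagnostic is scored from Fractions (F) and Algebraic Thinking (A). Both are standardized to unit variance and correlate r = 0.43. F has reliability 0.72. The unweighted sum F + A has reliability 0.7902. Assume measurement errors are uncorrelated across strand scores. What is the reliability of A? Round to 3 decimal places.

Var(F+A) = 2 + 2·0.43 = 2.860.
True-score variance = ρ_F + ρ_A + 2·0.43, so 0.7902 = (0.72 + ρ_A + 0.86) / 2.860.
ρ_A = 0.7902·2.860 − 0.72 − 0.86 = 0.680.

0.680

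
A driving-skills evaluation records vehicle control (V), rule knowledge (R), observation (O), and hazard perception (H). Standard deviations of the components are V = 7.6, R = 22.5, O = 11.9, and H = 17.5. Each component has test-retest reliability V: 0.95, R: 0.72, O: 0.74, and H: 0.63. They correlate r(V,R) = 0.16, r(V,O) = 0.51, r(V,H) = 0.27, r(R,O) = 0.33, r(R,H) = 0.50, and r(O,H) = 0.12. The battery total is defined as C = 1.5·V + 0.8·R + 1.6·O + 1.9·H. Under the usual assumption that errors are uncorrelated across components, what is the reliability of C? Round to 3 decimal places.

Var(C) = 1.5²·7.6² + 0.8²·22.5² + 1.6²·11.9² + 1.9²·17.5² + 2·[1.2·7.6·22.5·0.16 + 2.4·7.6·11.9·0.51 + 2.85·7.6·17.5·0.27 + 1.28·22.5·11.9·0.33 + 1.52·22.5·17.5·0.50 + 3.04·11.9·17.5·0.12] = 1922.04 + 1468.38 = 3390.43.
Under uncorrelated errors the observed covariances equal the true-score covariances, so only the own-variance terms attenuate.
True-score variance = [1.5²·7.6²·0.95 + 0.8²·22.5²·0.72 + 1.6²·11.9²·0.74 + 1.9²·17.5²·0.63] + 1468.38 = 1321.51 + 1468.38 = 2789.89.
Reliability = 2789.89 / 3390.43 = 0.823.

0.823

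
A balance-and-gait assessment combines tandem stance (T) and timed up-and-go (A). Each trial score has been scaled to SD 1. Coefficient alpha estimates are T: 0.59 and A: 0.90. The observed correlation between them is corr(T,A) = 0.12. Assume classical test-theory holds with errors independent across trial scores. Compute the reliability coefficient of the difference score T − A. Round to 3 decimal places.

0.710

Var(T−A) = 1 + 1 − 2·0.12 = 2 − 0.24 = 1.76.
With uncorrelated errors the cross-covariances are all true-score covariance, so they carry over unchanged; only the diagonal terms shrink to ρᵢσᵢ².
True-score variance = [0.59 + 0.90] − 0.24 = 1.49 − 0.24 = 1.25.
Reliability = 1.25 / 1.76 = 0.710.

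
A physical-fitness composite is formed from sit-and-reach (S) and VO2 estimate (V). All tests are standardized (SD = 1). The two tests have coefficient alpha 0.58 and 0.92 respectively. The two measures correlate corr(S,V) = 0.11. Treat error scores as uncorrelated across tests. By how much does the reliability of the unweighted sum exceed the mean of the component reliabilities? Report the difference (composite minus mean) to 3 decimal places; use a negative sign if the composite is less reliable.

0.025

Var(sum) = 2 + 0.22 = 2.22; true-score variance = 1.5 + 0.22 = 1.72; composite reliability = 0.7748.
Mean component reliability = 0.7500.
Difference = 0.7748 − 0.7500 = 0.025.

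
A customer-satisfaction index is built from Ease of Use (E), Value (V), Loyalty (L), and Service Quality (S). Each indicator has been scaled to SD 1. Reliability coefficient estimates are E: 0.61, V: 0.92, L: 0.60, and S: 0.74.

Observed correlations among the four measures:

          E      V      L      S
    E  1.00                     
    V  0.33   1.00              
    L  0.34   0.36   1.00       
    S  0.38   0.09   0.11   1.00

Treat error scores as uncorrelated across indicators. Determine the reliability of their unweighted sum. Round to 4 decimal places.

Var(E+V+L+S) = 4 + 2·[0.33 + 0.34 + 0.38 + 0.36 + 0.09 + 0.11] = 4 + 3.22 = 7.22.
Because errors are independent across components, Cov(Tᵢ,Tⱼ) = Cov(Xᵢ,Xⱼ); the off-diagonal part of the true-score variance is the same as above.
True-score variance = [0.61 + 0.92 + 0.60 + 0.74] + 3.22 = 2.87 + 3.22 = 6.09.
Reliability = 6.09 / 7.22 = 0.8435.

0.8435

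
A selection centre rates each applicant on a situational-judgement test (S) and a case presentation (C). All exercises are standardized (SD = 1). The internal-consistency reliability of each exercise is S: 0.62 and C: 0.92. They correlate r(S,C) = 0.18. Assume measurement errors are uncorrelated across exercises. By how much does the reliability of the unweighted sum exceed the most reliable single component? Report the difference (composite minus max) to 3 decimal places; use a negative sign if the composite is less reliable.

Var(sum) = 2 + 0.36 = 2.36; true-score variance = 1.54 + 0.36 = 1.9; composite reliability = 0.8051.
Max component reliability = 0.9200.
Difference = 0.8051 − 0.9200 = -0.115.

-0.115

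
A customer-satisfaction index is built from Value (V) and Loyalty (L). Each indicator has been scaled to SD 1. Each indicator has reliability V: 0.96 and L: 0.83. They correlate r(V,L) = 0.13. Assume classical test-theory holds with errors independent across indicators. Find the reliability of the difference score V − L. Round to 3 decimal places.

Var(V−L) = 1 + 1 − 2·0.13 = 2 − 0.26 = 1.74.
Because errors are independent across components, Cov(Tᵢ,Tⱼ) = Cov(Xᵢ,Xⱼ); the off-diagonal part of the true-score variance is the same as above.
True-score variance = [0.96 + 0.83] − 0.26 = 1.79 − 0.26 = 1.53.
Reliability = 1.53 / 1.74 = 0.879.

0.879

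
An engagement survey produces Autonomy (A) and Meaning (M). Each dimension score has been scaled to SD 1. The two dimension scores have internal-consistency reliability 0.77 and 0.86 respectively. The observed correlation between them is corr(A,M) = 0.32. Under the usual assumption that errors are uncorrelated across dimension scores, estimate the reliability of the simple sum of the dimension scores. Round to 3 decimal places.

Var(A+M) = 2 + 2·[0.32] = 2 + 0.64 = 2.64.
With uncorrelated errors the cross-covariances are all true-score covariance, so they carry over unchanged; only the diagonal terms shrink to ρᵢσᵢ².
True-score variance = [0.77 + 0.86] + 0.64 = 1.63 + 0.64 = 2.27.
Reliability = 2.27 / 2.64 = 0.860.

0.860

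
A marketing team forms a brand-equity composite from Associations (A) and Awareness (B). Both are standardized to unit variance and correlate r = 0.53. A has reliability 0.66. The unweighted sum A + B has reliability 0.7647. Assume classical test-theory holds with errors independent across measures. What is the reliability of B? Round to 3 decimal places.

0.620

Var(A+B) = 2 + 2·0.53 = 3.060.
True-score variance = ρ_A + ρ_B + 2·0.53, so 0.7647 = (0.66 + ρ_B + 1.06) / 3.060.
ρ_B = 0.7647·3.060 − 0.66 − 1.06 = 0.620.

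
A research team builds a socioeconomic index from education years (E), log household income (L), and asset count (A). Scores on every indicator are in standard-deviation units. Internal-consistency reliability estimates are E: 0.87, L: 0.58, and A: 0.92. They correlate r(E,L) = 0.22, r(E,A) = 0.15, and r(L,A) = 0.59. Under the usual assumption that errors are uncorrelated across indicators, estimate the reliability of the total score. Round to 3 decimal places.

Var(E+L+A) = 3 + 2·[0.22 + 0.15 + 0.59] = 3 + 1.92 = 4.92.
Under uncorrelated errors the observed covariances equal the true-score covariances, so only the own-variance terms attenuate.
True-score variance = [0.87 + 0.58 + 0.92] + 1.92 = 2.37 + 1.92 = 4.29.
Reliability = 4.29 / 4.92 = 0.872.

0.872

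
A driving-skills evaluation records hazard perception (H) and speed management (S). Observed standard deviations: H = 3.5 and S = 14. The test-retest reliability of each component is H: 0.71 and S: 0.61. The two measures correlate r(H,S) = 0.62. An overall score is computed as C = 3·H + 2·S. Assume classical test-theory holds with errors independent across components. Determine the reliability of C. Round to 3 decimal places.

0.732

Var(C) = 3²·3.5² + 2²·14² + 2·[6·3.5·14·0.62] = 894.25 + 364.56 = 1258.81.
Under uncorrelated errors the observed covariances equal the true-score covariances, so only the own-variance terms attenuate.
True-score variance = [3²·3.5²·0.71 + 2²·14²·0.61] + 364.56 = 556.518 + 364.56 = 921.078.
Reliability = 921.078 / 1258.81 = 0.732.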